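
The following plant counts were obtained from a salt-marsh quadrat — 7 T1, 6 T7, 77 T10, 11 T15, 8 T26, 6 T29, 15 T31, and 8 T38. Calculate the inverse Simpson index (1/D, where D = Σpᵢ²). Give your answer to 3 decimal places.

Total N = 7+6+77+11+8+6+15+8 = 138, so the proportions are 0.050725, 0.043478, 0.557971, 0.07971, 0.057971, 0.043478, 0.108696, 0.057971 (working shown to 6 dp, full precision carried).
D = 0.050725² + 0.043478² + 0.557971² + 0.07971² + 0.057971² + 0.043478² + 0.108696² + 0.057971² = 0.002573 + 0.001890 + 0.311332 + 0.006354 + 0.003361 + 0.001890 + 0.011815 + 0.003361 = 0.342575.
So 1/D = 2.91907, i.e. 2.919 to 3 decimal places.

2.919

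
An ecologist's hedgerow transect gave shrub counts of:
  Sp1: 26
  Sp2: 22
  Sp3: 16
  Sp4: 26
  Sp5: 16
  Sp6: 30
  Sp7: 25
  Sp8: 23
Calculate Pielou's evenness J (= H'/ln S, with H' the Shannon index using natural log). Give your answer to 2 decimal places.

0.99

Total N = 26+22+16+26+16+30+25+23 = 184, so the proportions are 0.1413, 0.1196, 0.087, 0.1413, 0.087, 0.163, 0.1359, 0.125 (working shown to 4 dp, full precision carried).
H' = −Σ pᵢ ln pᵢ = −((-0.2765) + (-0.2539) + (-0.2124) + (-0.2765) + (-0.2124) + (-0.2957) + (-0.2712) + (-0.2599)) = 2.0586.
With S = 8 species, ln S = 2.0794, so J = 2.0586/2.0794 = 0.9900, i.e. 0.99 to 2 decimal places.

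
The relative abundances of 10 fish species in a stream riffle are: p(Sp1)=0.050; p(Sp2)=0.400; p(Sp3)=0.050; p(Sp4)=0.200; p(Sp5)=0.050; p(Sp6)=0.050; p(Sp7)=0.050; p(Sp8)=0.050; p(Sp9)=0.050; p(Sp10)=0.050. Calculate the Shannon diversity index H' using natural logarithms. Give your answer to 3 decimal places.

Each pᵢ ln pᵢ term (working shown to 5 dp, full precision carried): 0.05×(-2.99573)=-0.14979, 0.4×(-0.91629)=-0.36652, 0.05×(-2.99573)=-0.14979, 0.2×(-1.60944)=-0.32189, 0.05×(-2.99573)=-0.14979, 0.05×(-2.99573)=-0.14979, 0.05×(-2.99573)=-0.14979, 0.05×(-2.99573)=-0.14979, 0.05×(-2.99573)=-0.14979, 0.05×(-2.99573)=-0.14979.
Sum = -1.88670, so H' = 1.887.

1.887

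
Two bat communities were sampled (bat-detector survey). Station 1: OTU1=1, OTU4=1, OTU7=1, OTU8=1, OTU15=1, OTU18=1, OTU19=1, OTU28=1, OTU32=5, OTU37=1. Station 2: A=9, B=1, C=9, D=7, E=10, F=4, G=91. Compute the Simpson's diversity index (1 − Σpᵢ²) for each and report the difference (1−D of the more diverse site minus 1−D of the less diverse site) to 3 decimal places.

0.328

Station 1: N=14, proportions 0.07143, 0.07143, 0.07143, 0.07143, 0.07143, 0.07143, 0.07143, 0.07143, 0.35714, 0.07143, giving 1−D = 0.82653 (working shown to 5 dp, full precision carried).
Station 2: N=131, proportions 0.0687, 0.00763, 0.0687, 0.05344, 0.07634, 0.03053, 0.69466, giving 1−D = 0.49834.
Difference = |0.82653 − 0.49834| = 0.32819, i.e. 0.328 to 3 decimal places.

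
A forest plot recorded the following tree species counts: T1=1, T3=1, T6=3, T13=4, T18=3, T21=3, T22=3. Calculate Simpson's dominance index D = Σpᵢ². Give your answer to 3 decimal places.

Total N = 1+1+3+4+3+3+3 = 18, so the proportions are 0.05556, 0.05556, 0.16667, 0.22222, 0.16667, 0.16667, 0.16667 (working shown to 5 dp, full precision carried).
D = 0.05556² + 0.05556² + 0.16667² + 0.22222² + 0.16667² + 0.16667² + 0.16667² = 0.00309 + 0.00309 + 0.02778 + 0.04938 + 0.02778 + 0.02778 + 0.02778 = 0.16667.
To 3 decimal places, D = 0.167.

0.167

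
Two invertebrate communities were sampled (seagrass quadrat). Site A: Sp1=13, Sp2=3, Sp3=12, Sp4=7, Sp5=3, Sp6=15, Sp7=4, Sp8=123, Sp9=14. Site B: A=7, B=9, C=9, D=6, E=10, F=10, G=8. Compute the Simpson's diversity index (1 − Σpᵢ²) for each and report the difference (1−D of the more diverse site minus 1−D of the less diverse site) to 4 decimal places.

0.2769

Site A: N=194, proportions 0.06701, 0.015464, 0.061856, 0.036082, 0.015464, 0.07732, 0.020619, 0.634021, 0.072165, giving 1−D = 0.576310 (working shown to 6 dp, full precision carried).
Site B: N=59, proportions 0.118644, 0.152542, 0.152542, 0.101695, 0.169492, 0.169492, 0.135593, giving 1−D = 0.853203.
Difference = |0.576310 − 0.853203| = 0.276893, i.e. 0.2769 to 4 decimal places.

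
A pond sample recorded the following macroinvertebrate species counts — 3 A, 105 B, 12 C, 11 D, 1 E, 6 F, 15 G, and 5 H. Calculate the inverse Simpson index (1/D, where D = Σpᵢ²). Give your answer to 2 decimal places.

2.15

Total N = 3+105+12+11+1+6+15+5 = 158, so the proportions are 0.01899, 0.66456, 0.07595, 0.06962, 0.00633, 0.03797, 0.09494, 0.03165 (working shown to 5 dp, full precision carried).
D = 0.01899² + 0.66456² + 0.07595² + 0.06962² + 0.00633² + 0.03797² + 0.09494² + 0.03165² = 0.00036 + 0.44164 + 0.00577 + 0.00485 + 0.00004 + 0.00144 + 0.00901 + 0.00100 = 0.46411.
So 1/D = 2.1547, i.e. 2.15 to 2 decimal places.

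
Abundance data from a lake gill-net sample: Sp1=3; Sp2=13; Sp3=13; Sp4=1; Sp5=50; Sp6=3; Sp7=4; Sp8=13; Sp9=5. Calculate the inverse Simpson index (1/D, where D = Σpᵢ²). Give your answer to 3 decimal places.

Total N = 3+13+13+1+50+3+4+13+5 = 105, so the proportions are 0.0285714, 0.1238095, 0.1238095, 0.0095238, 0.4761905, 0.0285714, 0.0380952, 0.1238095, 0.047619 (working shown to 7 dp, full precision carried).
D = 0.0285714² + 0.1238095² + 0.1238095² + 0.0095238² + 0.4761905² + 0.0285714² + 0.0380952² + 0.1238095² + 0.047619² = 0.0008163 + 0.0153288 + 0.0153288 + 0.0000907 + 0.2267574 + 0.0008163 + 0.0014512 + 0.0153288 + 0.0022676 = 0.2781859.
So 1/D = 3.59472, i.e. 3.595 to 3 decimal places.

3.595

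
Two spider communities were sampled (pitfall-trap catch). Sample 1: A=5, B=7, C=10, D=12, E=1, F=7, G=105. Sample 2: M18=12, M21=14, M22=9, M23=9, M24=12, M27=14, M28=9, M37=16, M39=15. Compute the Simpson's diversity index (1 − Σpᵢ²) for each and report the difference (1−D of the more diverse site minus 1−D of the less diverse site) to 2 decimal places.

Sample 1: N=147, proportions 0.034, 0.0476, 0.068, 0.0816, 0.0068, 0.0476, 0.7143, giving 1−D = 0.4728 (working shown to 4 dp, full precision carried).
Sample 2: N=110, proportions 0.1091, 0.1273, 0.0818, 0.0818, 0.1091, 0.1273, 0.0818, 0.1455, 0.1364, giving 1−D = 0.8840.
Difference = |0.4728 − 0.8840| = 0.4112, i.e. 0.41 to 2 decimal places.

0.41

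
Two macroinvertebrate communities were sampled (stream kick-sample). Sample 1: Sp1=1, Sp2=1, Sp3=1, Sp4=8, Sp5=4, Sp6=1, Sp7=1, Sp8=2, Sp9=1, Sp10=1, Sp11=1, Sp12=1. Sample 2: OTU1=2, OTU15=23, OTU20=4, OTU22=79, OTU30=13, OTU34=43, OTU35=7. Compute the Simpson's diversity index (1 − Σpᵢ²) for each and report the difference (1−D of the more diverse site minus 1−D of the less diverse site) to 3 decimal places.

Sample 1: N=23, proportions 0.0434783, 0.0434783, 0.0434783, 0.3478261, 0.173913, 0.0434783, 0.0434783, 0.0869565, 0.0434783, 0.0434783, 0.0434783, 0.0434783, giving 1−D = 0.8241966 (working shown to 7 dp, full precision carried).
Sample 2: N=171, proportions 0.0116959, 0.1345029, 0.0233918, 0.4619883, 0.0760234, 0.251462, 0.0409357, giving 1−D = 0.6971034.
Difference = |0.8241966 − 0.6971034| = 0.1270932, i.e. 0.127 to 3 decimal places.

0.127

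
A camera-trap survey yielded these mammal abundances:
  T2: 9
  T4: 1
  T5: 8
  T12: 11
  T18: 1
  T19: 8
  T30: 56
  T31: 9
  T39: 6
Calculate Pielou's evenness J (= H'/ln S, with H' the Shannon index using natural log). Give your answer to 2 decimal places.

0.73

Total N = 9+1+8+11+1+8+56+9+6 = 109, so the proportions are 0.0826, 0.0092, 0.0734, 0.1009, 0.0092, 0.0734, 0.5138, 0.0826, 0.055 (working shown to 4 dp, full precision carried).
H' = −Σ pᵢ ln pᵢ = −((-0.2059) + (-0.0430) + (-0.1917) + (-0.2314) + (-0.0430) + (-0.1917) + (-0.3422) + (-0.2059) + (-0.1596)) = 1.6146.
With S = 9 species, ln S = 2.1972, so J = 1.6146/2.1972 = 0.7348, i.e. 0.73 to 2 decimal places.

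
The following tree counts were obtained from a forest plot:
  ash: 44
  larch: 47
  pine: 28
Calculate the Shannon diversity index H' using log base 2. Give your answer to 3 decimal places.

Total N = 44+47+28 = 119, so the proportions are 0.36975, 0.39496, 0.23529 (working shown to 5 dp, full precision carried).
Each pᵢ log₂ pᵢ term: 0.36975×(-1.43539)=-0.53073, 0.39496×(-1.34023)=-0.52933, 0.23529×(-2.08746)=-0.49117.
Sum = -1.55123, so H' = 1.551.

1.551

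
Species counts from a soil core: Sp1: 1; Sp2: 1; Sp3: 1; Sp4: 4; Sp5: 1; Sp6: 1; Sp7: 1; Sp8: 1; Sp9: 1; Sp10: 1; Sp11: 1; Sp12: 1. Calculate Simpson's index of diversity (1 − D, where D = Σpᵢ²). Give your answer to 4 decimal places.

Total N = 1+1+1+4+1+1+1+1+1+1+1+1 = 15, so the proportions are 0.066667, 0.066667, 0.066667, 0.266667, 0.066667, 0.066667, 0.066667, 0.066667, 0.066667, 0.066667, 0.066667, 0.066667 (working shown to 6 dp, full precision carried).
D = 0.066667² + 0.066667² + 0.066667² + 0.266667² + 0.066667² + 0.066667² + 0.066667² + 0.066667² + 0.066667² + 0.066667² + 0.066667² + 0.066667² = 0.004444 + 0.004444 + 0.004444 + 0.071111 + 0.004444 + 0.004444 + 0.004444 + 0.004444 + 0.004444 + 0.004444 + 0.004444 + 0.004444 = 0.120000.
So 1 − D = 0.880000, i.e. 0.8800 to 4 decimal places.

0.8800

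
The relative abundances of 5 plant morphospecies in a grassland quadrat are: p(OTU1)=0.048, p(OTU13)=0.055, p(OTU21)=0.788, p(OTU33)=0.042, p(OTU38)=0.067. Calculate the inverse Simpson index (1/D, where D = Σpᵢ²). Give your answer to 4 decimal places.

D = 0.048² + 0.055² + 0.788² + 0.042² + 0.067² = 0.0023040 + 0.0030250 + 0.6209440 + 0.0017640 + 0.0044890 = 0.6325260 (working shown to 7 dp, full precision carried).
So 1/D = 1.580963, i.e. 1.5810 to 4 decimal places.

1.5810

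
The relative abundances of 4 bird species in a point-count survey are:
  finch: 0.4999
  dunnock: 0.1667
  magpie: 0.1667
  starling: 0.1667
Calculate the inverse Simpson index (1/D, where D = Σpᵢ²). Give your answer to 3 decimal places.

3.001

D = 0.4999² + 0.1667² + 0.1667² + 0.1667² = 0.249900 + 0.027789 + 0.027789 + 0.027789 = 0.333267 (working shown to 6 dp, full precision carried).
So 1/D = 3.00060, i.e. 3.001 to 3 decimal places.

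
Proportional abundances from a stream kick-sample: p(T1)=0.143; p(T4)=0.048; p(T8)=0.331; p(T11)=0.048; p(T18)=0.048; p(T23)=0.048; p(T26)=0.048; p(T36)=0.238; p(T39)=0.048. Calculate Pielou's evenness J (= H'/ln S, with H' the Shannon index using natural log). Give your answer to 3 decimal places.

0.847

H' = −Σ pᵢ ln pᵢ = −((-0.27812) + (-0.14575) + (-0.36597) + (-0.14575) + (-0.14575) + (-0.14575) + (-0.14575) + (-0.34165) + (-0.14575)) = 1.86026 (working shown to 5 dp, full precision carried).
With S = 9 species, ln S = 2.19722, so J = 1.86026/2.19722 = 0.84664, i.e. 0.847 to 3 decimal places.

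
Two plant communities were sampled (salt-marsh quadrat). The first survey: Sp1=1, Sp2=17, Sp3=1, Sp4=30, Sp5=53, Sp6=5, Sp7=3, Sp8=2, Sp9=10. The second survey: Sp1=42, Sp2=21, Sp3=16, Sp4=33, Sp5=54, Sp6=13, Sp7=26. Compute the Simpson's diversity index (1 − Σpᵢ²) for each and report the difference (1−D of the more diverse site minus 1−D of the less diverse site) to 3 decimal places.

0.104

The first survey: N=122, proportions 0.0082, 0.13934, 0.0082, 0.2459, 0.43443, 0.04098, 0.02459, 0.01639, 0.08197, giving 1−D = 0.72198 (working shown to 5 dp, full precision carried).
The second survey: N=205, proportions 0.20488, 0.10244, 0.07805, 0.16098, 0.26341, 0.06341, 0.12683, giving 1−D = 0.82603.
Difference = |0.72198 − 0.82603| = 0.10405, i.e. 0.104 to 3 decimal places.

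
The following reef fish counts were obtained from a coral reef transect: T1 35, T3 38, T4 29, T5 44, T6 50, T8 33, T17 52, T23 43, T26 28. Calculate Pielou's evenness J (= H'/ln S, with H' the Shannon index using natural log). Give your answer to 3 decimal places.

Total N = 35+38+29+44+50+33+52+43+28 = 352, so the proportions are 0.09943, 0.10795, 0.08239, 0.125, 0.14205, 0.09375, 0.14773, 0.12216, 0.07955 (working shown to 5 dp, full precision carried).
H' = −Σ pᵢ ln pᵢ = −((-0.22952) + (-0.24031) + (-0.20566) + (-0.25993) + (-0.27722) + (-0.22192) + (-0.28251) + (-0.25683) + (-0.20136)) = 2.17526.
With S = 9 species, ln S = 2.19722, so J = 2.17526/2.19722 = 0.99001, i.e. 0.990 to 3 decimal places.

0.990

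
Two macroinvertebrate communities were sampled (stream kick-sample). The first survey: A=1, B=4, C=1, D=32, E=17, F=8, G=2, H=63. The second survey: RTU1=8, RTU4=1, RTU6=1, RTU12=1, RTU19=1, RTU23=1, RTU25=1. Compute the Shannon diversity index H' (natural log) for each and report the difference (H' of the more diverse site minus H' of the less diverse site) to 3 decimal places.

The first survey: N=128, proportions 0.007812, 0.03125, 0.007812, 0.25, 0.132812, 0.0625, 0.015625, 0.492188, giving H' = 1.385994 (working shown to 6 dp, full precision carried).
The second survey: N=14, proportions 0.571429, 0.071429, 0.071429, 0.071429, 0.071429, 0.071429, 0.071429, giving H' = 1.450805.
Difference = |1.385994 − 1.450805| = 0.064811, i.e. 0.065 to 3 decimal places.

0.065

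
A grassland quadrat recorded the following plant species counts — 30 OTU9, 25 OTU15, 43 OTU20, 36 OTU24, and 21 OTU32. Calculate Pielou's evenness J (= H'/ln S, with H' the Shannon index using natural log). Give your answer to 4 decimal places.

0.9803

Total N = 30+25+43+36+21 = 155, so the proportions are 0.193548, 0.16129, 0.277419, 0.232258, 0.135484 (working shown to 6 dp, full precision carried).
H' = −Σ pᵢ ln pᵢ = −((-0.317851) + (-0.294282) + (-0.355714) + (-0.339075) + (-0.270819)) = 1.577741.
With S = 5 species, ln S = 1.609438, so J = 1.577741/1.609438 = 0.980305, i.e. 0.9803 to 4 decimal places.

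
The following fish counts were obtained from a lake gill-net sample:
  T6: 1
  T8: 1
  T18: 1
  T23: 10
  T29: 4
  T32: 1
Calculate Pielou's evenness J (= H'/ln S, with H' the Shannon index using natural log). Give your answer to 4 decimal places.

Total N = 1+1+1+10+4+1 = 18, so the proportions are 0.055556, 0.055556, 0.055556, 0.555556, 0.222222, 0.055556 (working shown to 6 dp, full precision carried).
H' = −Σ pᵢ ln pᵢ = −((-0.160576) + (-0.160576) + (-0.160576) + (-0.326548) + (-0.334239) + (-0.160576)) = 1.303092.
With S = 6 species, ln S = 1.791759, so J = 1.303092/1.791759 = 0.727270, i.e. 0.7273 to 4 decimal places.

0.7273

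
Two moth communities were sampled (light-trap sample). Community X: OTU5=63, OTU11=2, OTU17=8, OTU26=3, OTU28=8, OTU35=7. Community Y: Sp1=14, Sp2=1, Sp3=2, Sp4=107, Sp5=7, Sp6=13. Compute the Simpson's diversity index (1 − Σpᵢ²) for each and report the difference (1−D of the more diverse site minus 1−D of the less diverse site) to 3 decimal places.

0.070

Community X: N=91, proportions 0.692308, 0.021978, 0.087912, 0.032967, 0.087912, 0.076923, giving 1−D = 0.497766 (working shown to 6 dp, full precision carried).
Community Y: N=144, proportions 0.097222, 0.006944, 0.013889, 0.743056, 0.048611, 0.090278, giving 1−D = 0.427662.
Difference = |0.497766 − 0.427662| = 0.070104, i.e. 0.070 to 3 decimal places.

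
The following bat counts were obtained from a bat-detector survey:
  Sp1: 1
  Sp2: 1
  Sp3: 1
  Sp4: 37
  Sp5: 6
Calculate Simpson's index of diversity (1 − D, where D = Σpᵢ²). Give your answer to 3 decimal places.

Total N = 1+1+1+37+6 = 46, so the proportions are 0.02174, 0.02174, 0.02174, 0.80435, 0.13043 (working shown to 5 dp, full precision carried).
D = 0.02174² + 0.02174² + 0.02174² + 0.80435² + 0.13043² = 0.00047 + 0.00047 + 0.00047 + 0.64698 + 0.01701 = 0.66541.
So 1 − D = 0.33459, i.e. 0.335 to 3 decimal places.

0.335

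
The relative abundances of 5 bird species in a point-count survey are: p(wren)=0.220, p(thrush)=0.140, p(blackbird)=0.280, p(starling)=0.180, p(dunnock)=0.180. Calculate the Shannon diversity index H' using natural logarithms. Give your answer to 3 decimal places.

1.582

Each pᵢ ln pᵢ term (working shown to 5 dp, full precision carried): 0.22×(-1.51413)=-0.33311, 0.14×(-1.96611)=-0.27526, 0.28×(-1.27297)=-0.35643, 0.18×(-1.71480)=-0.30866, 0.18×(-1.71480)=-0.30866.
Sum = -1.58212, so H' = 1.582.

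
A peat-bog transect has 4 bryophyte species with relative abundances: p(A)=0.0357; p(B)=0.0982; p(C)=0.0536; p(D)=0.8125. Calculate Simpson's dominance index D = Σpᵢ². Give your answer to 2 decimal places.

D = 0.0357² + 0.0982² + 0.0536² + 0.8125² = 0.0013 + 0.0096 + 0.0029 + 0.6602 = 0.6739 (working shown to 4 dp, full precision carried).
To 2 decimal places, D = 0.67.

0.67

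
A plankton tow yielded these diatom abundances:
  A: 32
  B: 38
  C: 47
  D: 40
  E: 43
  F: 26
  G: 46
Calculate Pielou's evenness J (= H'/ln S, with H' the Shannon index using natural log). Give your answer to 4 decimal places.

Total N = 32+38+47+40+43+26+46 = 272, so the proportions are 0.117647, 0.139706, 0.172794, 0.147059, 0.158088, 0.095588, 0.169118 (working shown to 6 dp, full precision carried).
H' = −Σ pᵢ ln pᵢ = −((-0.251772) + (-0.274971) + (-0.303367) + (-0.281900) + (-0.291610) + (-0.224413) + (-0.300549)) = 1.928583.
With S = 7 species, ln S = 1.945910, so J = 1.928583/1.945910 = 0.991096, i.e. 0.9911 to 4 decimal places.

0.9911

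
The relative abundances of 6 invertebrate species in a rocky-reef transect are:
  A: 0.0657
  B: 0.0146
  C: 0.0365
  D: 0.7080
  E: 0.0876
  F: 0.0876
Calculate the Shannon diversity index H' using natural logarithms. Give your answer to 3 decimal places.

1.033

Each pᵢ ln pᵢ term (working shown to 5 dp, full precision carried): 0.0657×(-2.72266)=-0.17888, 0.0146×(-4.22673)=-0.06171, 0.0365×(-3.31044)=-0.12083, 0.708×(-0.34531)=-0.24448, 0.0876×(-2.43497)=-0.21330, 0.0876×(-2.43497)=-0.21330.
Sum = -1.03251, so H' = 1.033.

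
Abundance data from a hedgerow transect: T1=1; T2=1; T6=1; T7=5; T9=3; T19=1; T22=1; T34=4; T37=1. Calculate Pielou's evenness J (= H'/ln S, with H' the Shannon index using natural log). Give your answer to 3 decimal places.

0.888

Total N = 1+1+1+5+3+1+1+4+1 = 18, so the proportions are 0.05556, 0.05556, 0.05556, 0.27778, 0.16667, 0.05556, 0.05556, 0.22222, 0.05556 (working shown to 5 dp, full precision carried).
H' = −Σ pᵢ ln pᵢ = −((-0.16058) + (-0.16058) + (-0.16058) + (-0.35581) + (-0.29863) + (-0.16058) + (-0.16058) + (-0.33424) + (-0.16058)) = 1.95214.
With S = 9 species, ln S = 2.19722, so J = 1.95214/2.19722 = 0.88846, i.e. 0.888 to 3 decimal places.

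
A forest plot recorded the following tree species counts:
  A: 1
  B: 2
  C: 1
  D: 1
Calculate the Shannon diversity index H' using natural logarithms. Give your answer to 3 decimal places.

1.332

Total N = 1+2+1+1 = 5, so the proportions are 0.2, 0.4, 0.2, 0.2 (working shown to 5 dp, full precision carried).
Each pᵢ ln pᵢ term: 0.2×(-1.60944)=-0.32189, 0.4×(-0.91629)=-0.36652, 0.2×(-1.60944)=-0.32189, 0.2×(-1.60944)=-0.32189.
Sum = -1.33218, so H' = 1.332.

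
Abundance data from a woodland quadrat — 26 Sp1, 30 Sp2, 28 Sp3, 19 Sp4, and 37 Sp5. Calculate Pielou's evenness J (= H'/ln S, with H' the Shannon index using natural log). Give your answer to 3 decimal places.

Total N = 26+30+28+19+37 = 140, so the proportions are 0.18571, 0.21429, 0.2, 0.13571, 0.26429 (working shown to 5 dp, full precision carried).
H' = −Σ pᵢ ln pᵢ = −((-0.31266) + (-0.33010) + (-0.32189) + (-0.27105) + (-0.35169)) = 1.58738.
With S = 5 species, ln S = 1.60944, so J = 1.58738/1.60944 = 0.98630, i.e. 0.986 to 3 decimal places.

0.986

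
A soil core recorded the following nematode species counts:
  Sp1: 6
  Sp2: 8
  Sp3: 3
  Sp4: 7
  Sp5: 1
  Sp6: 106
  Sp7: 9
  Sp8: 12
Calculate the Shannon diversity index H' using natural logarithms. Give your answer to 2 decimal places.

Total N = 6+8+3+7+1+106+9+12 = 152, so the proportions are 0.0395, 0.0526, 0.0197, 0.0461, 0.0066, 0.6974, 0.0592, 0.0789 (working shown to 4 dp, full precision carried).
Each pᵢ ln pᵢ term: 0.0395×(-3.2321)=-0.1276, 0.0526×(-2.9444)=-0.1550, 0.0197×(-3.9253)=-0.0775, 0.0461×(-3.0780)=-0.1417, 0.0066×(-5.0239)=-0.0331, 0.6974×(-0.3604)=-0.2514, 0.0592×(-2.8267)=-0.1674, 0.0789×(-2.5390)=-0.2004.
Sum = -1.1540, so H' = 1.15.

1.15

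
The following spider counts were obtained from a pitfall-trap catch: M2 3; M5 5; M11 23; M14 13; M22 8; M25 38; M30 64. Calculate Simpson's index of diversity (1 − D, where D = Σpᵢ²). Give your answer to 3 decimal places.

Total N = 3+5+23+13+8+38+64 = 154, so the proportions are 0.01948, 0.03247, 0.14935, 0.08442, 0.05195, 0.24675, 0.41558 (working shown to 5 dp, full precision carried).
D = 0.01948² + 0.03247² + 0.14935² + 0.08442² + 0.05195² + 0.24675² + 0.41558² = 0.00038 + 0.00105 + 0.02231 + 0.00713 + 0.00270 + 0.06089 + 0.17271 = 0.26716.
So 1 − D = 0.73284, i.e. 0.733 to 3 decimal places.

0.733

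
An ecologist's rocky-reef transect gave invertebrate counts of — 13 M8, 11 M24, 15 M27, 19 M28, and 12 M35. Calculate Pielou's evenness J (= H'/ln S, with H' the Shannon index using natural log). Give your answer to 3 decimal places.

Total N = 13+11+15+19+12 = 70, so the proportions are 0.18571, 0.15714, 0.21429, 0.27143, 0.17143 (working shown to 5 dp, full precision carried).
H' = −Σ pᵢ ln pᵢ = −((-0.31266) + (-0.29081) + (-0.33010) + (-0.35396) + (-0.30233)) = 1.58985.
With S = 5 species, ln S = 1.60944, so J = 1.58985/1.60944 = 0.98783, i.e. 0.988 to 3 decimal places.

0.988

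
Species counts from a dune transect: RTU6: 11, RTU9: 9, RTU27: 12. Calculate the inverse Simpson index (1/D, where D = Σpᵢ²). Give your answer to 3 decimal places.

Total N = 11+9+12 = 32, so the proportions are 0.34375, 0.28125, 0.375 (working shown to 6 dp, full precision carried).
D = 0.34375² + 0.28125² + 0.375² = 0.118164 + 0.079102 + 0.140625 = 0.337891.
So 1/D = 2.95954, i.e. 2.960 to 3 decimal places.

2.960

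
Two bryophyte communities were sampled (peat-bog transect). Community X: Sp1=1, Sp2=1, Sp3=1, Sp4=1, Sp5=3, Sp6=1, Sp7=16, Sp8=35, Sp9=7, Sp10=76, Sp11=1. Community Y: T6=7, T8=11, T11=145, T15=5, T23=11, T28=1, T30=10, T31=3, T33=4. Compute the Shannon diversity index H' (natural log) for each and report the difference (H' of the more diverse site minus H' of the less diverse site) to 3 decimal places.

Community X: N=143, proportions 0.006993, 0.006993, 0.006993, 0.006993, 0.020979, 0.006993, 0.111888, 0.244755, 0.048951, 0.531469, 0.006993, giving H' = 1.362484 (working shown to 6 dp, full precision carried).
Community Y: N=197, proportions 0.035533, 0.055838, 0.736041, 0.025381, 0.055838, 0.005076, 0.050761, 0.015228, 0.020305, giving H' = 1.080587.
Difference = |1.362484 − 1.080587| = 0.281897, i.e. 0.282 to 3 decimal places.

0.282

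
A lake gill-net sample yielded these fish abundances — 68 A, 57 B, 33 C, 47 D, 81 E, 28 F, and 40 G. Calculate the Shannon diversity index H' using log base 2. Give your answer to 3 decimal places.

2.719

Total N = 68+57+33+47+81+28+40 = 354, so the proportions are 0.19209, 0.16102, 0.09322, 0.13277, 0.22881, 0.0791, 0.11299 (working shown to 5 dp, full precision carried).
Each pᵢ log₂ pᵢ term: 0.19209×(-2.38014)=-0.45720, 0.16102×(-2.63472)=-0.42423, 0.09322×(-3.42321)=-0.31911, 0.13277×(-2.91302)=-0.38676, 0.22881×(-2.12776)=-0.48686, 0.0791×(-3.66025)=-0.28951, 0.11299×(-3.14568)=-0.35544.
Sum = -2.71912, so H' = 2.719.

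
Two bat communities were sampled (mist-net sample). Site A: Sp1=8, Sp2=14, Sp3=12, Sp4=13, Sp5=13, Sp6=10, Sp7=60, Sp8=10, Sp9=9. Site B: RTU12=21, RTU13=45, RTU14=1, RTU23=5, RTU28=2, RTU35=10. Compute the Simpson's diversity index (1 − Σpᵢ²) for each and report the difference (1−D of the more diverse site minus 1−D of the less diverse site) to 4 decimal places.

Site A: N=149, proportions 0.053691, 0.09396, 0.080537, 0.087248, 0.087248, 0.067114, 0.402685, 0.067114, 0.060403, giving 1−D = 0.791766 (working shown to 6 dp, full precision carried).
Site B: N=84, proportions 0.25, 0.535714, 0.011905, 0.059524, 0.02381, 0.119048, giving 1−D = 0.632086.
Difference = |0.791766 − 0.632086| = 0.159680, i.e. 0.1597 to 4 decimal places.

0.1597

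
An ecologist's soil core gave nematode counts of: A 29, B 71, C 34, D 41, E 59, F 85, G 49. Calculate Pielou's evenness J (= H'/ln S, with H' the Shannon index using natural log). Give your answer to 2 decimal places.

0.97

Total N = 29+71+34+41+59+85+49 = 368, so the proportions are 0.0788, 0.1929, 0.0924, 0.1114, 0.1603, 0.231, 0.1332 (working shown to 4 dp, full precision carried).
H' = −Σ pᵢ ln pᵢ = −((-0.2002) + (-0.3175) + (-0.2201) + (-0.2445) + (-0.2935) + (-0.3385) + (-0.2685)) = 1.8827.
With S = 7 species, ln S = 1.9459, so J = 1.8827/1.9459 = 0.9675, i.e. 0.97 to 2 decimal places.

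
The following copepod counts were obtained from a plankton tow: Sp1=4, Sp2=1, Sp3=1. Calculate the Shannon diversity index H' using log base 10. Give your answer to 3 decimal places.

Total N = 4+1+1 = 6, so the proportions are 0.66667, 0.16667, 0.16667 (working shown to 5 dp, full precision carried).
Each pᵢ log₁₀ pᵢ term: 0.66667×(-0.17609)=-0.11739, 0.16667×(-0.77815)=-0.12969, 0.16667×(-0.77815)=-0.12969.
Sum = -0.37678, so H' = 0.377.

0.377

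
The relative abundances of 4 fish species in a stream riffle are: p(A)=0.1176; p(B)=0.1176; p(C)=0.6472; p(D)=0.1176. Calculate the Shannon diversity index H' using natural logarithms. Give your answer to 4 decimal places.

Each pᵢ ln pᵢ term (working shown to 6 dp, full precision carried): 0.1176×(-2.140466)=-0.251719, 0.1176×(-2.140466)=-0.251719, 0.6472×(-0.435100)=-0.281597, 0.1176×(-2.140466)=-0.251719.
Sum = -1.036753, so H' = 1.0368.

1.0368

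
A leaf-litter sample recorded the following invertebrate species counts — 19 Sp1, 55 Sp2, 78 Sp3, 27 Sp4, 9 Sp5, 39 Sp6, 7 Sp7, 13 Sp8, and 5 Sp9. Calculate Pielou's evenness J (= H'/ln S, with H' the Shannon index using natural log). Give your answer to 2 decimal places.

Total N = 19+55+78+27+9+39+7+13+5 = 252, so the proportions are 0.0754, 0.2183, 0.3095, 0.1071, 0.0357, 0.1548, 0.0278, 0.0516, 0.0198 (working shown to 4 dp, full precision carried).
H' = −Σ pᵢ ln pᵢ = −((-0.1949) + (-0.3322) + (-0.3630) + (-0.2393) + (-0.1190) + (-0.2888) + (-0.0995) + (-0.1529) + (-0.0778)) = 1.8674.
With S = 9 species, ln S = 2.1972, so J = 1.8674/2.1972 = 0.8499, i.e. 0.85 to 2 decimal places.

0.85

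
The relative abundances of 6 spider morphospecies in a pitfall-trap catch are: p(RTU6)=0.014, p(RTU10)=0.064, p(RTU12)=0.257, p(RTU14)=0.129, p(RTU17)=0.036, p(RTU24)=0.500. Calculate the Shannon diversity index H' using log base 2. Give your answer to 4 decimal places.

Each pᵢ log₂ pᵢ term (working shown to 6 dp, full precision carried): 0.014×(-6.158429)=-0.086218, 0.064×(-3.965784)=-0.253810, 0.257×(-1.960160)=-0.503761, 0.129×(-2.954557)=-0.381138, 0.036×(-4.795859)=-0.172651, 0.5×(-1.000000)=-0.500000.
Sum = -1.897578, so H' = 1.8976.

1.8976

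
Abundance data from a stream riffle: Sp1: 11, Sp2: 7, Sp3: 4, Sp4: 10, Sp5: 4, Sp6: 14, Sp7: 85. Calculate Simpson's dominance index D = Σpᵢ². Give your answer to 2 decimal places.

Total N = 11+7+4+10+4+14+85 = 135, so the proportions are 0.0815, 0.0519, 0.0296, 0.0741, 0.0296, 0.1037, 0.6296 (working shown to 4 dp, full precision carried).
D = 0.0815² + 0.0519² + 0.0296² + 0.0741² + 0.0296² + 0.1037² + 0.6296² = 0.0066 + 0.0027 + 0.0009 + 0.0055 + 0.0009 + 0.0108 + 0.3964 = 0.4238.
To 2 decimal places, D = 0.42.

0.42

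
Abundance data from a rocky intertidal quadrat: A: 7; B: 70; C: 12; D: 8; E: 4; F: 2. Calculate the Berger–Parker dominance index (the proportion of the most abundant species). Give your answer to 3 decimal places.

0.680

Total N = 7+70+12+8+4+2 = 103, so the proportions are 0.06796, 0.67961, 0.1165, 0.07767, 0.03883, 0.01942 (working shown to 5 dp, full precision carried).
The largest proportion is 0.67961, i.e. d = 0.680 to 3 decimal places.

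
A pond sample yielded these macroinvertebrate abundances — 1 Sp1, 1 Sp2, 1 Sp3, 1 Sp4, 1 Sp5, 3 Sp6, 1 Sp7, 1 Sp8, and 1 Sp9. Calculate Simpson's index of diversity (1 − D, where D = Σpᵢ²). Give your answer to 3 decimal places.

Total N = 1+1+1+1+1+3+1+1+1 = 11, so the proportions are 0.09091, 0.09091, 0.09091, 0.09091, 0.09091, 0.27273, 0.09091, 0.09091, 0.09091 (working shown to 5 dp, full precision carried).
D = 0.09091² + 0.09091² + 0.09091² + 0.09091² + 0.09091² + 0.27273² + 0.09091² + 0.09091² + 0.09091² = 0.00826 + 0.00826 + 0.00826 + 0.00826 + 0.00826 + 0.07438 + 0.00826 + 0.00826 + 0.00826 = 0.14050.
So 1 − D = 0.85950, i.e. 0.860 to 3 decimal places.

0.860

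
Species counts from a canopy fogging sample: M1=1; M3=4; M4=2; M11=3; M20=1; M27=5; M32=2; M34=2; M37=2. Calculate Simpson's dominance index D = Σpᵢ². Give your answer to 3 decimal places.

0.140

Total N = 1+4+2+3+1+5+2+2+2 = 22, so the proportions are 0.045455, 0.181818, 0.090909, 0.136364, 0.045455, 0.227273, 0.090909, 0.090909, 0.090909 (working shown to 6 dp, full precision carried).
D = 0.045455² + 0.181818² + 0.090909² + 0.136364² + 0.045455² + 0.227273² + 0.090909² + 0.090909² + 0.090909² = 0.002066 + 0.033058 + 0.008264 + 0.018595 + 0.002066 + 0.051653 + 0.008264 + 0.008264 + 0.008264 = 0.140496.
To 3 decimal places, D = 0.140.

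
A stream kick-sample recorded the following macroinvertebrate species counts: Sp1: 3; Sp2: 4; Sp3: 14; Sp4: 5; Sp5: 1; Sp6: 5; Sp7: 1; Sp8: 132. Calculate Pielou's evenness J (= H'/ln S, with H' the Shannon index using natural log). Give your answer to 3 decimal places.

0.397

Total N = 3+4+14+5+1+5+1+132 = 165, so the proportions are 0.01818, 0.02424, 0.08485, 0.0303, 0.00606, 0.0303, 0.00606, 0.8 (working shown to 5 dp, full precision carried).
H' = −Σ pᵢ ln pᵢ = −((-0.07286) + (-0.09017) + (-0.20931) + (-0.10595) + (-0.03095) + (-0.10595) + (-0.03095) + (-0.17851)) = 0.82466.
With S = 8 species, ln S = 2.07944, so J = 0.82466/2.07944 = 0.39658, i.e. 0.397 to 3 decimal places.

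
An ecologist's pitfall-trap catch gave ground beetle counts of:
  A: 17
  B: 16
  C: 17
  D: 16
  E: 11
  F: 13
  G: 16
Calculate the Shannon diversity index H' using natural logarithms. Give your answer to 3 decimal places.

Total N = 17+16+17+16+11+13+16 = 106, so the proportions are 0.16038, 0.15094, 0.16038, 0.15094, 0.10377, 0.12264, 0.15094 (working shown to 5 dp, full precision carried).
Each pᵢ ln pᵢ term: 0.16038×(-1.83023)=-0.29353, 0.15094×(-1.89085)=-0.28541, 0.16038×(-1.83023)=-0.29353, 0.15094×(-1.89085)=-0.28541, 0.10377×(-2.26554)=-0.23510, 0.12264×(-2.09849)=-0.25736, 0.15094×(-1.89085)=-0.28541.
Sum = -1.93575, so H' = 1.936.

1.936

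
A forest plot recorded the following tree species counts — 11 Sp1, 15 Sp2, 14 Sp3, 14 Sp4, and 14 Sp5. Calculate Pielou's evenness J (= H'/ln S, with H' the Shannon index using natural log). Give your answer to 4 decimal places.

0.9968

Total N = 11+15+14+14+14 = 68, so the proportions are 0.161765, 0.220588, 0.205882, 0.205882, 0.205882 (working shown to 6 dp, full precision carried).
H' = −Σ pᵢ ln pᵢ = −((-0.294673) + (-0.333410) + (-0.325387) + (-0.325387) + (-0.325387)) = 1.604243.
With S = 5 species, ln S = 1.609438, so J = 1.604243/1.609438 = 0.996772, i.e. 0.9968 to 4 decimal places.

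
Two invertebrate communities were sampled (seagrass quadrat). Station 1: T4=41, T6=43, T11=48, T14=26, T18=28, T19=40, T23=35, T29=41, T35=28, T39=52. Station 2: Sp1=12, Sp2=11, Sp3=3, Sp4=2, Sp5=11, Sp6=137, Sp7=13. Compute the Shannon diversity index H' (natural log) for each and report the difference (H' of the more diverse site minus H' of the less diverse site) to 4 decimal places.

1.2410

Station 1: N=382, proportions 0.10733, 0.112565, 0.125654, 0.068063, 0.073298, 0.104712, 0.091623, 0.10733, 0.073298, 0.136126, giving H' = 2.278318 (working shown to 6 dp, full precision carried).
Station 2: N=189, proportions 0.063492, 0.058201, 0.015873, 0.010582, 0.058201, 0.724868, 0.068783, giving H' = 1.037321.
Difference = |2.278318 − 1.037321| = 1.240997, i.e. 1.2410 to 4 decimal places.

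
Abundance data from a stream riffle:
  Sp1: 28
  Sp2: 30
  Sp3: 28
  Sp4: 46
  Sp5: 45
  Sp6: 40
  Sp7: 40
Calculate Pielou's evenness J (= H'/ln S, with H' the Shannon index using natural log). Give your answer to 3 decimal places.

0.990

Total N = 28+30+28+46+45+40+40 = 257, so the proportions are 0.10895, 0.11673, 0.10895, 0.17899, 0.1751, 0.15564, 0.15564 (working shown to 5 dp, full precision carried).
H' = −Σ pᵢ ln pᵢ = −((-0.24153) + (-0.25073) + (-0.24153) + (-0.30794) + (-0.30509) + (-0.28952) + (-0.28952)) = 1.92586.
With S = 7 species, ln S = 1.94591, so J = 1.92586/1.94591 = 0.98970, i.e. 0.990 to 3 decimal places.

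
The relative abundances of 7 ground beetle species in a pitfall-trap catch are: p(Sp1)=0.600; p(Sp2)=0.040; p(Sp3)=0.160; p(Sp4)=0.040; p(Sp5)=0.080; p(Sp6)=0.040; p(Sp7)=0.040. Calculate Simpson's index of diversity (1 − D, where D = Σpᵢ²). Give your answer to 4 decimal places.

D = 0.6² + 0.04² + 0.16² + 0.04² + 0.08² + 0.04² + 0.04² = 0.360000 + 0.001600 + 0.025600 + 0.001600 + 0.006400 + 0.001600 + 0.001600 = 0.398400 (working shown to 6 dp, full precision carried).
So 1 − D = 0.601600, i.e. 0.6016 to 4 decimal places.

0.6016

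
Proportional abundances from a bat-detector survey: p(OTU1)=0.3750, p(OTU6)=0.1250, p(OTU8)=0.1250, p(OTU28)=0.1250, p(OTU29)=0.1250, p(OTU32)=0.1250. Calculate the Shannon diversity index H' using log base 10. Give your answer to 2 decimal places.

0.72

Each pᵢ log₁₀ pᵢ term (working shown to 4 dp, full precision carried): 0.375×(-0.4260)=-0.1597, 0.125×(-0.9031)=-0.1129, 0.125×(-0.9031)=-0.1129, 0.125×(-0.9031)=-0.1129, 0.125×(-0.9031)=-0.1129, 0.125×(-0.9031)=-0.1129.
Sum = -0.7242, so H' = 0.72.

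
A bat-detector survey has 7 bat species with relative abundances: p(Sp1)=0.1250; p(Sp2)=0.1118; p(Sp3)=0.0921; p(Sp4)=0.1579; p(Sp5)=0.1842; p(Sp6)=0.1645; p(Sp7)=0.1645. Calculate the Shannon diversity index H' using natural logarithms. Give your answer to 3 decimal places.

1.921

Each pᵢ ln pᵢ term (working shown to 5 dp, full precision carried): 0.125×(-2.07944)=-0.25993, 0.1118×(-2.19104)=-0.24496, 0.0921×(-2.38488)=-0.21965, 0.1579×(-1.84579)=-0.29145, 0.1842×(-1.69173)=-0.31162, 0.1645×(-1.80484)=-0.29690, 0.1645×(-1.80484)=-0.29690.
Sum = -1.92140, so H' = 1.921.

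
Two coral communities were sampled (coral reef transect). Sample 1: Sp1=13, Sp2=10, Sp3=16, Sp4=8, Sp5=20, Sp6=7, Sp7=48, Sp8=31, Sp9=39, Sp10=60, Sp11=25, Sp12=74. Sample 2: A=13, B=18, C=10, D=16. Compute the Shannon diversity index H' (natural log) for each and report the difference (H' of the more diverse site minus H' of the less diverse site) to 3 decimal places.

Sample 1: N=351, proportions 0.03704, 0.02849, 0.04558, 0.02279, 0.05698, 0.01994, 0.13675, 0.08832, 0.11111, 0.17094, 0.07123, 0.21083, giving H' = 2.24060 (working shown to 5 dp, full precision carried).
Sample 2: N=57, proportions 0.22807, 0.31579, 0.17544, 0.2807, giving H' = 1.36308.
Difference = |2.24060 − 1.36308| = 0.87752, i.e. 0.878 to 3 decimal places.

0.878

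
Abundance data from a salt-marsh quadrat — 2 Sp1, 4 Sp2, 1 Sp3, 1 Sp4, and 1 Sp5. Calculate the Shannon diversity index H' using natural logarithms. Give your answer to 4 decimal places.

Total N = 2+4+1+1+1 = 9, so the proportions are 0.222222, 0.444444, 0.111111, 0.111111, 0.111111 (working shown to 6 dp, full precision carried).
Each pᵢ ln pᵢ term: 0.222222×(-1.504077)=-0.334239, 0.444444×(-0.810930)=-0.360413, 0.111111×(-2.197225)=-0.244136, 0.111111×(-2.197225)=-0.244136, 0.111111×(-2.197225)=-0.244136.
Sum = -1.427061, so H' = 1.4271.

1.4271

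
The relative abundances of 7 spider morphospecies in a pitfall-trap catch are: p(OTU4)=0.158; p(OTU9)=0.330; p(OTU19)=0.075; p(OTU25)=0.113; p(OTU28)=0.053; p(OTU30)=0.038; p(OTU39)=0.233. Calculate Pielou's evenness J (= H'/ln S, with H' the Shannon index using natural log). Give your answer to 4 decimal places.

0.8826

H' = −Σ pᵢ ln pᵢ = −((-0.291535) + (-0.365859) + (-0.194270) + (-0.246382) + (-0.155686) + (-0.124266) + (-0.339415)) = 1.717413 (working shown to 6 dp, full precision carried).
With S = 7 species, ln S = 1.945910, so J = 1.717413/1.945910 = 0.882575, i.e. 0.8826 to 4 decimal places.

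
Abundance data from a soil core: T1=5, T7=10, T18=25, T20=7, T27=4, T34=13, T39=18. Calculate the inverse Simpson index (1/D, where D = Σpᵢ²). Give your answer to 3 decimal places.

5.141

Total N = 5+10+25+7+4+13+18 = 82, so the proportions are 0.0609756, 0.1219512, 0.304878, 0.0853659, 0.0487805, 0.1585366, 0.2195122 (working shown to 7 dp, full precision carried).
D = 0.0609756² + 0.1219512² + 0.304878² + 0.0853659² + 0.0487805² + 0.1585366² + 0.2195122² = 0.0037180 + 0.0148721 + 0.0929506 + 0.0072873 + 0.0023795 + 0.0251338 + 0.0481856 = 0.1945271.
So 1/D = 5.14067, i.e. 5.141 to 3 decimal places.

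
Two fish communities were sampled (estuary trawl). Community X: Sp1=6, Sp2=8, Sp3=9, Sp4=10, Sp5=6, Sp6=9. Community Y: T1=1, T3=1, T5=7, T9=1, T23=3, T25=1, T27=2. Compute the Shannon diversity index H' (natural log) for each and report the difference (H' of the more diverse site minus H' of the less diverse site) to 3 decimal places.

Community X: N=48, proportions 0.125, 0.16667, 0.1875, 0.20833, 0.125, 0.1875, giving H' = 1.77302 (working shown to 5 dp, full precision carried).
Community Y: N=16, proportions 0.0625, 0.0625, 0.4375, 0.0625, 0.1875, 0.0625, 0.125, giving H' = 1.62862.
Difference = |1.77302 − 1.62862| = 0.14440, i.e. 0.144 to 3 decimal places.

0.144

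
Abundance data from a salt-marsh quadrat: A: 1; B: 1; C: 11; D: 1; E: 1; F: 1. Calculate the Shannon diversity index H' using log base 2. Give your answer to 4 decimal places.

1.6216

Total N = 1+1+11+1+1+1 = 16, so the proportions are 0.0625, 0.0625, 0.6875, 0.0625, 0.0625, 0.0625 (working shown to 6 dp, full precision carried).
Each pᵢ log₂ pᵢ term: 0.0625×(-4.000000)=-0.250000, 0.0625×(-4.000000)=-0.250000, 0.6875×(-0.540568)=-0.371641, 0.0625×(-4.000000)=-0.250000, 0.0625×(-4.000000)=-0.250000, 0.0625×(-4.000000)=-0.250000.
Sum = -1.621641, so H' = 1.6216.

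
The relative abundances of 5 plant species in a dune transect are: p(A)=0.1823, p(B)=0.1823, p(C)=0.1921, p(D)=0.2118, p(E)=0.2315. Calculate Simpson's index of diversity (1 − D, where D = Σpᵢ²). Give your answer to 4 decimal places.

0.7982

D = 0.1823² + 0.1823² + 0.1921² + 0.2118² + 0.2315² = 0.033233 + 0.033233 + 0.036902 + 0.044859 + 0.053592 = 0.201820 (working shown to 6 dp, full precision carried).
So 1 − D = 0.798180, i.e. 0.7982 to 4 decimal places.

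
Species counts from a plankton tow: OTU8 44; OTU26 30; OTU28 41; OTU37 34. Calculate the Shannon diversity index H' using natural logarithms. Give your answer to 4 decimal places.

1.3751

Total N = 44+30+41+34 = 149, so the proportions are 0.295302, 0.201342, 0.275168, 0.228188 (working shown to 6 dp, full precision carried).
Each pᵢ ln pᵢ term: 0.295302×(-1.219757)=-0.360197, 0.201342×(-1.602749)=-0.322701, 0.275168×(-1.290374)=-0.355069, 0.228188×(-1.477586)=-0.337167.
Sum = -1.375134, so H' = 1.3751.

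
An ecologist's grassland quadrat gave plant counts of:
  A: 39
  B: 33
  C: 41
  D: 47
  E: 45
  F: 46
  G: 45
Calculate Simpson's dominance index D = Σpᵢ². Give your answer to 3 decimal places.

0.145

Total N = 39+33+41+47+45+46+45 = 296, so the proportions are 0.13176, 0.11149, 0.13851, 0.15878, 0.15203, 0.15541, 0.15203 (working shown to 5 dp, full precision carried).
D = 0.13176² + 0.11149² + 0.13851² + 0.15878² + 0.15203² + 0.15541² + 0.15203² = 0.01736 + 0.01243 + 0.01919 + 0.02521 + 0.02311 + 0.02415 + 0.02311 = 0.14456.
To 3 decimal places, D = 0.145.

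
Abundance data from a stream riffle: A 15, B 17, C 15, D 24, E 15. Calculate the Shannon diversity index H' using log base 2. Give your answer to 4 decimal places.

2.2945

Total N = 15+17+15+24+15 = 86, so the proportions are 0.174419, 0.197674, 0.174419, 0.27907, 0.174419 (working shown to 6 dp, full precision carried).
Each pᵢ log₂ pᵢ term: 0.174419×(-2.519374)=-0.439426, 0.197674×(-2.338802)=-0.462321, 0.174419×(-2.519374)=-0.439426, 0.27907×(-1.841302)=-0.513852, 0.174419×(-2.519374)=-0.439426.
Sum = -2.294450, so H' = 2.2945.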